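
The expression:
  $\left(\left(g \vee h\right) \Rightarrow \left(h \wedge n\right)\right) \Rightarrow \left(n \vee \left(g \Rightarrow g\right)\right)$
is always true.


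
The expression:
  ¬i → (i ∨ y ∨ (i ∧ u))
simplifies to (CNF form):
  i ∨ y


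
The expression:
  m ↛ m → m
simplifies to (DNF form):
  True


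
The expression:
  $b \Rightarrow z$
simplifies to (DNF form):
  $z \vee \neg b$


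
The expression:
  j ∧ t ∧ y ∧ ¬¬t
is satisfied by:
  {t: True, j: True, y: True}


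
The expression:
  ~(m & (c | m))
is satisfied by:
  {m: False}


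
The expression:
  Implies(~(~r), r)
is always true.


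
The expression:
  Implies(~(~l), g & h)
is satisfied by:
  {h: True, g: True, l: False}
  {h: True, g: False, l: False}
  {g: True, h: False, l: False}
  {h: False, g: False, l: False}
  {h: True, l: True, g: True}


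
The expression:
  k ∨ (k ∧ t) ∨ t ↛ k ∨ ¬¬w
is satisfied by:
  {k: True, t: True, w: True}
  {k: True, t: True, w: False}
  {k: True, w: True, t: False}
  {k: True, w: False, t: False}
  {t: True, w: True, k: False}
  {t: True, w: False, k: False}
  {w: True, t: False, k: False}


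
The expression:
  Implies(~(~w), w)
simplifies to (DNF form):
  True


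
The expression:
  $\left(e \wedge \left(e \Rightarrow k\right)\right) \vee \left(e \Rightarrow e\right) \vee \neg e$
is always true.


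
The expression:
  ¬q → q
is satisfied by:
  {q: True}


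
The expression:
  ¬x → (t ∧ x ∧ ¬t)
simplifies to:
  x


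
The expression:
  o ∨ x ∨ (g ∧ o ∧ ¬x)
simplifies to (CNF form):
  o ∨ x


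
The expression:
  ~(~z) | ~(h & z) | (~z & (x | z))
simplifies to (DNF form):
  True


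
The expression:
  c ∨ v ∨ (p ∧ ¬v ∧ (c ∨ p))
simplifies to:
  c ∨ p ∨ v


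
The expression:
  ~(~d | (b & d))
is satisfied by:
  {d: True, b: False}


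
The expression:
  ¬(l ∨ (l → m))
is never true.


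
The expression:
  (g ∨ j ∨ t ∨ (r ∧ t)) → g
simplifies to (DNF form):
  g ∨ (¬j ∧ ¬t)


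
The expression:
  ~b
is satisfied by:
  {b: False}


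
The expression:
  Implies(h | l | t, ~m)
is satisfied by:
  {h: False, t: False, m: False, l: False}
  {l: True, h: False, t: False, m: False}
  {t: True, l: False, h: False, m: False}
  {l: True, t: True, h: False, m: False}
  {h: True, l: False, t: False, m: False}
  {l: True, h: True, t: False, m: False}
  {t: True, h: True, l: False, m: False}
  {l: True, t: True, h: True, m: False}
  {m: True, l: False, h: False, t: False}


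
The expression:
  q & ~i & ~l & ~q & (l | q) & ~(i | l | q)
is never true.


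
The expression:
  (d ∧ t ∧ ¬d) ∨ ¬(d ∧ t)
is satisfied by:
  {t: False, d: False}
  {d: True, t: False}
  {t: True, d: False}


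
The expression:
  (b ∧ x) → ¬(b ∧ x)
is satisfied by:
  {x: False, b: False}
  {b: True, x: False}
  {x: True, b: False}


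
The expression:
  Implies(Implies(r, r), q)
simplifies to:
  q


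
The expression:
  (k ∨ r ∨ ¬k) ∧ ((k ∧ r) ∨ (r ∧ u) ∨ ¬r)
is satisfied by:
  {k: True, u: True, r: False}
  {k: True, u: False, r: False}
  {u: True, k: False, r: False}
  {k: False, u: False, r: False}
  {r: True, k: True, u: True}
  {r: True, k: True, u: False}
  {r: True, u: True, k: False}


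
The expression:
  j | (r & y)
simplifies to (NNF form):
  j | (r & y)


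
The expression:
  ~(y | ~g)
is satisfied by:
  {g: True, y: False}


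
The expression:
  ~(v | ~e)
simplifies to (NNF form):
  e & ~v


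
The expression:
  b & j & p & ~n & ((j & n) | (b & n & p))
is never true.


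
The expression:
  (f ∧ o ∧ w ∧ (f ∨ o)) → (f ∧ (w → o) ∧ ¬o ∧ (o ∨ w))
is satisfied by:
  {w: False, o: False, f: False}
  {f: True, w: False, o: False}
  {o: True, w: False, f: False}
  {f: True, o: True, w: False}
  {w: True, f: False, o: False}
  {f: True, w: True, o: False}
  {o: True, w: True, f: False}


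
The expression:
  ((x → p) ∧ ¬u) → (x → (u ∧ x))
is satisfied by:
  {u: True, p: False, x: False}
  {p: False, x: False, u: False}
  {x: True, u: True, p: False}
  {x: True, p: False, u: False}
  {u: True, p: True, x: False}
  {p: True, u: False, x: False}
  {x: True, p: True, u: True}


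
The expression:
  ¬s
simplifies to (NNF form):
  ¬s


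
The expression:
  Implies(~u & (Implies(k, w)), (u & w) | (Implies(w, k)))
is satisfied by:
  {k: True, u: True, w: False}
  {k: True, w: False, u: False}
  {u: True, w: False, k: False}
  {u: False, w: False, k: False}
  {k: True, u: True, w: True}
  {k: True, w: True, u: False}
  {u: True, w: True, k: False}


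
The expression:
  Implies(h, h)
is always true.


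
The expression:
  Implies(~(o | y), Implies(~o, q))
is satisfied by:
  {y: True, q: True, o: True}
  {y: True, q: True, o: False}
  {y: True, o: True, q: False}
  {y: True, o: False, q: False}
  {q: True, o: True, y: False}
  {q: True, o: False, y: False}
  {o: True, q: False, y: False}


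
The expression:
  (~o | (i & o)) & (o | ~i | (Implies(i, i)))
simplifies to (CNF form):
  i | ~o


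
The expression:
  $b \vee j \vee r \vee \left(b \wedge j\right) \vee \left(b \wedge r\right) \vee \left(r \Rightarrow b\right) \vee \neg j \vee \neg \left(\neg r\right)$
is always true.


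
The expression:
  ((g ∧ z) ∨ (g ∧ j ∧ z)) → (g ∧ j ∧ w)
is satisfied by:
  {j: True, w: True, z: False, g: False}
  {j: True, w: False, z: False, g: False}
  {w: True, g: False, j: False, z: False}
  {g: False, w: False, j: False, z: False}
  {g: True, j: True, w: True, z: False}
  {g: True, j: True, w: False, z: False}
  {g: True, w: True, j: False, z: False}
  {g: True, w: False, j: False, z: False}
  {z: True, j: True, w: True, g: False}
  {z: True, j: True, w: False, g: False}
  {z: True, w: True, j: False, g: False}
  {z: True, w: False, j: False, g: False}
  {g: True, z: True, j: True, w: True}


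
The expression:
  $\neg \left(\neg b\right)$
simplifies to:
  $b$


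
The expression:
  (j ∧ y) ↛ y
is never true.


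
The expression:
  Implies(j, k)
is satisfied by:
  {k: True, j: False}
  {j: False, k: False}
  {j: True, k: True}


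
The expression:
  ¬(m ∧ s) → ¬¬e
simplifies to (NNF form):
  e ∨ (m ∧ s)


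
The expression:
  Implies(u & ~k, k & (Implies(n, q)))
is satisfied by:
  {k: True, u: False}
  {u: False, k: False}
  {u: True, k: True}


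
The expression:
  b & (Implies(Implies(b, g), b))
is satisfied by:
  {b: True}


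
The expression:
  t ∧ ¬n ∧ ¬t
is never true.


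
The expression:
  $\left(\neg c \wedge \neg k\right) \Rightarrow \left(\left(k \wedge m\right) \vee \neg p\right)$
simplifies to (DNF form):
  $c \vee k \vee \neg p$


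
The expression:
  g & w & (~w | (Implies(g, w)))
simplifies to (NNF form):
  g & w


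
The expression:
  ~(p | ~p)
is never true.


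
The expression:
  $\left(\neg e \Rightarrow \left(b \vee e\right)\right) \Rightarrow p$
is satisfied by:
  {p: True, b: False, e: False}
  {p: True, e: True, b: False}
  {p: True, b: True, e: False}
  {p: True, e: True, b: True}
  {e: False, b: False, p: False}


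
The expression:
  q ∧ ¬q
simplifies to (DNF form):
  False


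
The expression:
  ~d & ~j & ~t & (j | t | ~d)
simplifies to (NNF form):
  ~d & ~j & ~t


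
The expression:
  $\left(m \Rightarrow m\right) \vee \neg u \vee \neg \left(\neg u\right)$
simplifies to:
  $\text{True}$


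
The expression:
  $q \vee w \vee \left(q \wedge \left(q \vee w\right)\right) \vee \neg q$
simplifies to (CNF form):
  $\text{True}$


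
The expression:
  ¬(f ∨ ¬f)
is never true.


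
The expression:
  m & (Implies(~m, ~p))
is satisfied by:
  {m: True}


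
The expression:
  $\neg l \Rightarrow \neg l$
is always true.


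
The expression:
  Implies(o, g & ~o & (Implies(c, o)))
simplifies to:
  ~o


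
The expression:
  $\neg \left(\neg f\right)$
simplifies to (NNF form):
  $f$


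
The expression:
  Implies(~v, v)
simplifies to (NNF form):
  v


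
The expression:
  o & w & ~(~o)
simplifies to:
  o & w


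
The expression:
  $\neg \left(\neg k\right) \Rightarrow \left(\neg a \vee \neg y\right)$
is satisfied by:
  {k: False, y: False, a: False}
  {a: True, k: False, y: False}
  {y: True, k: False, a: False}
  {a: True, y: True, k: False}
  {k: True, a: False, y: False}
  {a: True, k: True, y: False}
  {y: True, k: True, a: False}


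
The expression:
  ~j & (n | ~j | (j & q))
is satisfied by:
  {j: False}


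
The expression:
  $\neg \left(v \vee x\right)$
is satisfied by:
  {x: False, v: False}


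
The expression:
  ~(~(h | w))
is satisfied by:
  {h: True, w: True}
  {h: True, w: False}
  {w: True, h: False}


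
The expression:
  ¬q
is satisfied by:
  {q: False}


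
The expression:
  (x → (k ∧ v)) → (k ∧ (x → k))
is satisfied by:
  {x: True, k: True}
  {x: True, k: False}
  {k: True, x: False}


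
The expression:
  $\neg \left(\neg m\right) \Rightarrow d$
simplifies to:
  $d \vee \neg m$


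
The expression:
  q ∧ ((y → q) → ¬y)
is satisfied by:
  {q: True, y: False}


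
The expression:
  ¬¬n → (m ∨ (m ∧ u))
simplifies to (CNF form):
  m ∨ ¬n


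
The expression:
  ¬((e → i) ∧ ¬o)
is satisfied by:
  {o: True, e: True, i: False}
  {o: True, i: False, e: False}
  {o: True, e: True, i: True}
  {o: True, i: True, e: False}
  {e: True, i: False, o: False}


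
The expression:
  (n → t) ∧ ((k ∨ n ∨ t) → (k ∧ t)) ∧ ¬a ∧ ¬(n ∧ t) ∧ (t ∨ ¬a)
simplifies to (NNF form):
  ¬a ∧ ¬n ∧ (k ∨ ¬t) ∧ (t ∨ ¬k)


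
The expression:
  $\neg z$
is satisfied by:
  {z: False}


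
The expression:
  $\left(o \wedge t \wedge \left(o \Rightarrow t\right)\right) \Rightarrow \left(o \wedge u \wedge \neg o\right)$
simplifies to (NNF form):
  $\neg o \vee \neg t$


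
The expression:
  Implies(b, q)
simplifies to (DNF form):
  q | ~b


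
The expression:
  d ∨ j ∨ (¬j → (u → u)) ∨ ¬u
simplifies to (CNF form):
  True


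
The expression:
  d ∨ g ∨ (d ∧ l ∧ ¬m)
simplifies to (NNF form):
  d ∨ g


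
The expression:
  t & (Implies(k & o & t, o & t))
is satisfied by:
  {t: True}


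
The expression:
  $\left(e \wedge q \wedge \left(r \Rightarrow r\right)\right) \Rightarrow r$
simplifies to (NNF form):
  $r \vee \neg e \vee \neg q$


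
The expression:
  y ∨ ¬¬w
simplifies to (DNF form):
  w ∨ y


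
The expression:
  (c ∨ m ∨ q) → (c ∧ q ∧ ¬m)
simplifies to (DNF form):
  (c ∧ q ∧ ¬m) ∨ (c ∧ ¬c ∧ ¬m) ∨ (q ∧ ¬m ∧ ¬q) ∨ (¬c ∧ ¬m ∧ ¬q)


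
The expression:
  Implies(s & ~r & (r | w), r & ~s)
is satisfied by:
  {r: True, s: False, w: False}
  {s: False, w: False, r: False}
  {r: True, w: True, s: False}
  {w: True, s: False, r: False}
  {r: True, s: True, w: False}
  {s: True, r: False, w: False}
  {r: True, w: True, s: True}


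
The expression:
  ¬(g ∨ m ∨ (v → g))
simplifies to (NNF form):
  v ∧ ¬g ∧ ¬m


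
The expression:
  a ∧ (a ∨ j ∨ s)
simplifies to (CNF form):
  a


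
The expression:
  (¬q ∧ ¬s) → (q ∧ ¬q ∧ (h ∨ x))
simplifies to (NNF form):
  q ∨ s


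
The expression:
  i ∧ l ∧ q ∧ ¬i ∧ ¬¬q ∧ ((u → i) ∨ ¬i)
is never true.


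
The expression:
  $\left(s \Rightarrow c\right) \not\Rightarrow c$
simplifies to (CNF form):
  $\neg c \wedge \neg s$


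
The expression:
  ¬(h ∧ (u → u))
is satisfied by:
  {h: False}


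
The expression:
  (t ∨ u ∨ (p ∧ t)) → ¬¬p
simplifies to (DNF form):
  p ∨ (¬t ∧ ¬u)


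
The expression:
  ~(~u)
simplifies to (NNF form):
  u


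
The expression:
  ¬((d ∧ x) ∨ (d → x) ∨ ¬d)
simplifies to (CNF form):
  d ∧ ¬x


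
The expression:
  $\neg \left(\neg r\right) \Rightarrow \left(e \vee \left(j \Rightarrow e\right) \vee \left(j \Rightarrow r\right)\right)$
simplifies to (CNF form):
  $\text{True}$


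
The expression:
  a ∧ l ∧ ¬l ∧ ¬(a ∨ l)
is never true.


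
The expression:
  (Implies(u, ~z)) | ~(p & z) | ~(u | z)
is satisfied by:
  {p: False, u: False, z: False}
  {z: True, p: False, u: False}
  {u: True, p: False, z: False}
  {z: True, u: True, p: False}
  {p: True, z: False, u: False}
  {z: True, p: True, u: False}
  {u: True, p: True, z: False}


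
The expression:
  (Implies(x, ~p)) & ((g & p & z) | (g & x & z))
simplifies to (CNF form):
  g & z & (p | x) & (~p | ~x)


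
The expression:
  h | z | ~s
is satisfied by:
  {z: True, h: True, s: False}
  {z: True, s: False, h: False}
  {h: True, s: False, z: False}
  {h: False, s: False, z: False}
  {z: True, h: True, s: True}
  {z: True, s: True, h: False}
  {h: True, s: True, z: False}


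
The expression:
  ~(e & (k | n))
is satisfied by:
  {n: False, e: False, k: False}
  {k: True, n: False, e: False}
  {n: True, k: False, e: False}
  {k: True, n: True, e: False}
  {e: True, k: False, n: False}


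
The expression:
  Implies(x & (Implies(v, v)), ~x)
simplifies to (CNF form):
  ~x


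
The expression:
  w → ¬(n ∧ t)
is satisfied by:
  {w: False, t: False, n: False}
  {n: True, w: False, t: False}
  {t: True, w: False, n: False}
  {n: True, t: True, w: False}
  {w: True, n: False, t: False}
  {n: True, w: True, t: False}
  {t: True, w: True, n: False}


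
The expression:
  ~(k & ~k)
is always true.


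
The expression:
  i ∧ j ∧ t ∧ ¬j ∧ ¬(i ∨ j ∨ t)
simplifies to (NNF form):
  False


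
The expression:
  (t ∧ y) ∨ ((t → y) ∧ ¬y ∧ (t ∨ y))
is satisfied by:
  {t: True, y: True}


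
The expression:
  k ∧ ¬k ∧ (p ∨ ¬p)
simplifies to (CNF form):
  False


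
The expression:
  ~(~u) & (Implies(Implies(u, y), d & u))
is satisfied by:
  {u: True, d: True, y: False}
  {u: True, y: False, d: False}
  {u: True, d: True, y: True}


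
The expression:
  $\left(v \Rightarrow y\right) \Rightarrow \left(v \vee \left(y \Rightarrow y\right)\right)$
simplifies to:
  $\text{True}$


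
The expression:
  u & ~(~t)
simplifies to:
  t & u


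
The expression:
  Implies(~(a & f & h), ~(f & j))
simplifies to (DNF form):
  ~f | ~j | (a & h)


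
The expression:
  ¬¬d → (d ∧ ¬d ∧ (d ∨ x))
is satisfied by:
  {d: False}


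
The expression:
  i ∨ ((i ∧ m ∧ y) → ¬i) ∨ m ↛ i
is always true.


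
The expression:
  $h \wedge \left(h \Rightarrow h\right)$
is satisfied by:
  {h: True}


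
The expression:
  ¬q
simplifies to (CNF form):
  ¬q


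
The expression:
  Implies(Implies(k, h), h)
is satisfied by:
  {k: True, h: True}
  {k: True, h: False}
  {h: True, k: False}


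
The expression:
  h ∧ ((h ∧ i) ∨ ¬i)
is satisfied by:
  {h: True}


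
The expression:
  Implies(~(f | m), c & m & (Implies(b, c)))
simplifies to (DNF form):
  f | m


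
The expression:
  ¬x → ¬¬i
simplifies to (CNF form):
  i ∨ x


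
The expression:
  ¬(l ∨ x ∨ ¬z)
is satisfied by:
  {z: True, x: False, l: False}


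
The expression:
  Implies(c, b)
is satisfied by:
  {b: True, c: False}
  {c: False, b: False}
  {c: True, b: True}


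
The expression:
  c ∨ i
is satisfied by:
  {i: True, c: True}
  {i: True, c: False}
  {c: True, i: False}


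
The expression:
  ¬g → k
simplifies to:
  g ∨ k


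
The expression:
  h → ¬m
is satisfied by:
  {h: False, m: False}
  {m: True, h: False}
  {h: True, m: False}


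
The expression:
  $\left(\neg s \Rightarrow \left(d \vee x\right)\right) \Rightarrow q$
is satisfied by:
  {q: True, s: False, d: False, x: False}
  {x: True, q: True, s: False, d: False}
  {q: True, d: True, s: False, x: False}
  {x: True, q: True, d: True, s: False}
  {q: True, s: True, d: False, x: False}
  {q: True, x: True, s: True, d: False}
  {q: True, d: True, s: True, x: False}
  {x: True, q: True, d: True, s: True}
  {x: False, s: False, d: False, q: False}


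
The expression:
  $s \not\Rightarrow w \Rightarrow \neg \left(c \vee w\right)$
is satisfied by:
  {w: True, s: False, c: False}
  {s: False, c: False, w: False}
  {w: True, c: True, s: False}
  {c: True, s: False, w: False}
  {w: True, s: True, c: False}
  {s: True, w: False, c: False}
  {w: True, c: True, s: True}


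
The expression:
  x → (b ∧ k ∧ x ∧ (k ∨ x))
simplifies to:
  (b ∧ k) ∨ ¬x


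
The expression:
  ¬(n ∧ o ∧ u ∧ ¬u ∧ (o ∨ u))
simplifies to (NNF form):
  True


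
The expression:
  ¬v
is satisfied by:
  {v: False}


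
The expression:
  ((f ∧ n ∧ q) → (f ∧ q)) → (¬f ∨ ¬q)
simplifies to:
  ¬f ∨ ¬q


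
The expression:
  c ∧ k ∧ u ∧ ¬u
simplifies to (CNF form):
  False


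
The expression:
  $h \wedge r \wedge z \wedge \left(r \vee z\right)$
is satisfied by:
  {r: True, z: True, h: True}


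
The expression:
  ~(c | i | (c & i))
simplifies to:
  ~c & ~i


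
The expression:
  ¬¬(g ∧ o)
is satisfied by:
  {g: True, o: True}


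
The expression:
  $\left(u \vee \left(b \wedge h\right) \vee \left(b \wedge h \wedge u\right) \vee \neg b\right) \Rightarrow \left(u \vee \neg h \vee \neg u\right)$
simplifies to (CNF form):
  $\text{True}$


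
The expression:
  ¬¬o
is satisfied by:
  {o: True}


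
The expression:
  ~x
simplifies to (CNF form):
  ~x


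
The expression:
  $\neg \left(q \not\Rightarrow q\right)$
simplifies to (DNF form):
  $\text{True}$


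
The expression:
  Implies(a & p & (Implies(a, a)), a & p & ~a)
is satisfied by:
  {p: False, a: False}
  {a: True, p: False}
  {p: True, a: False}


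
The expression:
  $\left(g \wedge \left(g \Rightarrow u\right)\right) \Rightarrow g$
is always true.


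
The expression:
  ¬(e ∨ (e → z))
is never true.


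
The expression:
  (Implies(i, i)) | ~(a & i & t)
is always true.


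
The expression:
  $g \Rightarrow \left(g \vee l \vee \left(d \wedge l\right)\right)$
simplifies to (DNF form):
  $\text{True}$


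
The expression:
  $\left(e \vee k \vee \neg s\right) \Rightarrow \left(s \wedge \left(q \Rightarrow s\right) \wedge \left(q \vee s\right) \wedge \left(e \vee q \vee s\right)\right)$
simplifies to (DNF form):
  $s$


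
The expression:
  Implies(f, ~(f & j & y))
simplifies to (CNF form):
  ~f | ~j | ~y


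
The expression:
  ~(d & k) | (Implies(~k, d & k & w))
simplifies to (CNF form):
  True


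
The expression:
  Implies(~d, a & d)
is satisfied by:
  {d: True}


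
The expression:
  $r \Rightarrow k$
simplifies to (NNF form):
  $k \vee \neg r$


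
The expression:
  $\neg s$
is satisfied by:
  {s: False}


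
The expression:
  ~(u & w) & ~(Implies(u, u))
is never true.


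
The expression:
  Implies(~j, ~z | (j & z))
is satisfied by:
  {j: True, z: False}
  {z: False, j: False}
  {z: True, j: True}


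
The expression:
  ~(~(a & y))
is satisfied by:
  {a: True, y: True}


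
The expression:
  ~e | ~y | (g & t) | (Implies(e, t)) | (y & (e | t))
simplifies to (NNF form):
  True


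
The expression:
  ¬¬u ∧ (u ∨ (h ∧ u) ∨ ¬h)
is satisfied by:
  {u: True}


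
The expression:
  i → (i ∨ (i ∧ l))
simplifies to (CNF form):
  True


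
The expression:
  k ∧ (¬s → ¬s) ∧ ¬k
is never true.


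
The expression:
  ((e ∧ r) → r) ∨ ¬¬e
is always true.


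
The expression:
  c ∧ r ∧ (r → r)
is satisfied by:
  {r: True, c: True}


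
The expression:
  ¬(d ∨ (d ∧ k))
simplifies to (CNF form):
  ¬d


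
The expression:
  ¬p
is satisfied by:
  {p: False}


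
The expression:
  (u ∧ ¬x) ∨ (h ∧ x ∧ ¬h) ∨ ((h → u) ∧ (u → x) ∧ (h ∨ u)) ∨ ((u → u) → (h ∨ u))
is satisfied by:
  {u: True, h: True}
  {u: True, h: False}
  {h: True, u: False}


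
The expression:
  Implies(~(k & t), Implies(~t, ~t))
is always true.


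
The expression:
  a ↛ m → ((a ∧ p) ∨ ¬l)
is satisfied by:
  {m: True, p: True, l: False, a: False}
  {m: True, l: False, p: False, a: False}
  {p: True, m: False, l: False, a: False}
  {m: False, l: False, p: False, a: False}
  {a: True, m: True, p: True, l: False}
  {a: True, m: True, l: False, p: False}
  {a: True, p: True, m: False, l: False}
  {a: True, m: False, l: False, p: False}
  {m: True, l: True, p: True, a: False}
  {m: True, l: True, a: False, p: False}
  {l: True, p: True, a: False, m: False}
  {l: True, a: False, p: False, m: False}
  {m: True, l: True, a: True, p: True}
  {m: True, l: True, a: True, p: False}
  {l: True, a: True, p: True, m: False}


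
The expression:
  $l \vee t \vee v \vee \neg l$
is always true.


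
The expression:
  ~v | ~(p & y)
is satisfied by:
  {p: False, v: False, y: False}
  {y: True, p: False, v: False}
  {v: True, p: False, y: False}
  {y: True, v: True, p: False}
  {p: True, y: False, v: False}
  {y: True, p: True, v: False}
  {v: True, p: True, y: False}


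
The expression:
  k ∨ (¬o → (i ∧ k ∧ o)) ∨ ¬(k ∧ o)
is always true.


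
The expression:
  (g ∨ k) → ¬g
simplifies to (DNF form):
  ¬g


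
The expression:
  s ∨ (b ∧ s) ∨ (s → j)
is always true.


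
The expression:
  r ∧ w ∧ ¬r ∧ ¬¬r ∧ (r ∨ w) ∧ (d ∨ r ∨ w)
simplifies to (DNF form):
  False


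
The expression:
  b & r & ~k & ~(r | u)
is never true.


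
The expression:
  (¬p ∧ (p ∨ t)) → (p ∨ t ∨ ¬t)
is always true.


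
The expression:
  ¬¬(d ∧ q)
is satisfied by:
  {d: True, q: True}


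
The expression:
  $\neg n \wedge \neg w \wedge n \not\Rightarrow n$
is never true.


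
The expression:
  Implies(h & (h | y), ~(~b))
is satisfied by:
  {b: True, h: False}
  {h: False, b: False}
  {h: True, b: True}


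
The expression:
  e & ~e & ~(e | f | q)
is never true.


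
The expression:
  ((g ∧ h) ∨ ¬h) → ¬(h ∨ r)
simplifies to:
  (h ∧ ¬g) ∨ (¬h ∧ ¬r)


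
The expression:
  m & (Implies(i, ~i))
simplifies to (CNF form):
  m & ~i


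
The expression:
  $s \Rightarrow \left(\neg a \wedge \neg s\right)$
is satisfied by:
  {s: False}


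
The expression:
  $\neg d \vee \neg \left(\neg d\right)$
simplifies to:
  $\text{True}$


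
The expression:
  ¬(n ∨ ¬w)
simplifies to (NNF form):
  w ∧ ¬n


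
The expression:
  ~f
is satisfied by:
  {f: False}


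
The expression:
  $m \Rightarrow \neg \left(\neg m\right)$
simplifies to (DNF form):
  $\text{True}$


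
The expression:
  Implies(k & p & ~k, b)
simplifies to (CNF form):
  True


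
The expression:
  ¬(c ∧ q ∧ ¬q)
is always true.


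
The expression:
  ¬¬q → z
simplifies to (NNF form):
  z ∨ ¬q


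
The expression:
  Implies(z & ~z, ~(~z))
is always true.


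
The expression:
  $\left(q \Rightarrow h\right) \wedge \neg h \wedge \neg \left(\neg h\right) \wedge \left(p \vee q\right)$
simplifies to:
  $\text{False}$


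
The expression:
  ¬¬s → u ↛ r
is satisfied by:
  {u: True, s: False, r: False}
  {u: False, s: False, r: False}
  {r: True, u: True, s: False}
  {r: True, u: False, s: False}
  {s: True, u: True, r: False}


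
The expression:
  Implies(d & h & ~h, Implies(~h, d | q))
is always true.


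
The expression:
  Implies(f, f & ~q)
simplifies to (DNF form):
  ~f | ~q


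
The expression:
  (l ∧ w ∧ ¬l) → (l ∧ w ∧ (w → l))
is always true.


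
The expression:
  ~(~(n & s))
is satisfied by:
  {s: True, n: True}


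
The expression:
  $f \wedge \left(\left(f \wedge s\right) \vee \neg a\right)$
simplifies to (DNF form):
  $\left(f \wedge s\right) \vee \left(f \wedge \neg a\right)$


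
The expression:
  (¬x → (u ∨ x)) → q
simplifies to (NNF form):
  q ∨ (¬u ∧ ¬x)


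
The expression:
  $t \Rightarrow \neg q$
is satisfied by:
  {t: False, q: False}
  {q: True, t: False}
  {t: True, q: False}


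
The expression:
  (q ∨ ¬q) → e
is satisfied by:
  {e: True}


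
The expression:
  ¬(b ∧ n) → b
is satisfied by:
  {b: True}


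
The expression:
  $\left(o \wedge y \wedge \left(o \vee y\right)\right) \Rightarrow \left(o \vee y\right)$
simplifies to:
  $\text{True}$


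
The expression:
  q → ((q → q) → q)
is always true.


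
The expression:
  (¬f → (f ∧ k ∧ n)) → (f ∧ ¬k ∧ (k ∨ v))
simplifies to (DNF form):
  (v ∧ ¬k) ∨ ¬f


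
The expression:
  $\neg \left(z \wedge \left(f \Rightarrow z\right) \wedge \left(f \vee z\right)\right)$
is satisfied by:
  {z: False}


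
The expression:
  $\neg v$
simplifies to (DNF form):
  $\neg v$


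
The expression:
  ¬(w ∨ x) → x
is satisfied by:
  {x: True, w: True}
  {x: True, w: False}
  {w: True, x: False}


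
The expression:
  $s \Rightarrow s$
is always true.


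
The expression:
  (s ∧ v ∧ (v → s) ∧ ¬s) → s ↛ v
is always true.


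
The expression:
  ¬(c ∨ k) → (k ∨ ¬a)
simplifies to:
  c ∨ k ∨ ¬a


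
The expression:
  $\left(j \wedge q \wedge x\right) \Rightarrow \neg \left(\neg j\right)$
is always true.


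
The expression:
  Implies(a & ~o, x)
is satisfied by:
  {x: True, o: True, a: False}
  {x: True, o: False, a: False}
  {o: True, x: False, a: False}
  {x: False, o: False, a: False}
  {x: True, a: True, o: True}
  {x: True, a: True, o: False}
  {a: True, o: True, x: False}


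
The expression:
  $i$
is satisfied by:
  {i: True}


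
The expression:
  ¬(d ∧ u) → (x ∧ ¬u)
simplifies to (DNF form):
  (d ∧ u) ∨ (x ∧ ¬u)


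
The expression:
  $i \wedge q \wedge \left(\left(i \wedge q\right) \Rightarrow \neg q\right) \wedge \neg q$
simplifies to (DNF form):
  $\text{False}$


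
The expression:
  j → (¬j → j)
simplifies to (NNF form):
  True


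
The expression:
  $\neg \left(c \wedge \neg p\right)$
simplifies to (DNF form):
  $p \vee \neg c$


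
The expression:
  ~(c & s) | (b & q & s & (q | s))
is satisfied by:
  {b: True, q: True, s: False, c: False}
  {b: True, q: False, s: False, c: False}
  {q: True, b: False, s: False, c: False}
  {b: False, q: False, s: False, c: False}
  {b: True, c: True, q: True, s: False}
  {b: True, c: True, q: False, s: False}
  {c: True, q: True, b: False, s: False}
  {c: True, b: False, q: False, s: False}
  {b: True, s: True, q: True, c: False}
  {b: True, s: True, q: False, c: False}
  {s: True, q: True, b: False, c: False}
  {s: True, b: False, q: False, c: False}
  {b: True, c: True, s: True, q: True}


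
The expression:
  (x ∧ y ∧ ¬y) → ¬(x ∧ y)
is always true.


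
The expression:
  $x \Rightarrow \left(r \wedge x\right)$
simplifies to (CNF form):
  $r \vee \neg x$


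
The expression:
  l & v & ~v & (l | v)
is never true.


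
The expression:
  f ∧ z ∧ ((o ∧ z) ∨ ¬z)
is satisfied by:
  {z: True, f: True, o: True}


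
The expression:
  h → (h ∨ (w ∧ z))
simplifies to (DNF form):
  True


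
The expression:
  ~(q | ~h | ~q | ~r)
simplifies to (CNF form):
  False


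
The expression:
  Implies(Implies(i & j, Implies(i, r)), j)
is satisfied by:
  {j: True}


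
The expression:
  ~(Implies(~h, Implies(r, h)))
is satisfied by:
  {r: True, h: False}


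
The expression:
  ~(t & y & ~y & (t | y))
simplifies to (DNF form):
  True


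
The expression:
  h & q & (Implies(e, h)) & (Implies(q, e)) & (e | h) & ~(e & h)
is never true.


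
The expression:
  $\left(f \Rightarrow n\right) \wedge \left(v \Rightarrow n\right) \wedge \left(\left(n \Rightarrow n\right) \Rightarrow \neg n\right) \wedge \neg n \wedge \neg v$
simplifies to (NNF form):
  $\neg f \wedge \neg n \wedge \neg v$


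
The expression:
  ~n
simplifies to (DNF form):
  ~n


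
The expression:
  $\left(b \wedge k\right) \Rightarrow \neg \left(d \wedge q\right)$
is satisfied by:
  {k: False, q: False, d: False, b: False}
  {b: True, k: False, q: False, d: False}
  {d: True, k: False, q: False, b: False}
  {b: True, d: True, k: False, q: False}
  {q: True, b: False, k: False, d: False}
  {b: True, q: True, k: False, d: False}
  {d: True, q: True, b: False, k: False}
  {b: True, d: True, q: True, k: False}
  {k: True, d: False, q: False, b: False}
  {b: True, k: True, d: False, q: False}
  {d: True, k: True, b: False, q: False}
  {b: True, d: True, k: True, q: False}
  {q: True, k: True, d: False, b: False}
  {b: True, q: True, k: True, d: False}
  {d: True, q: True, k: True, b: False}


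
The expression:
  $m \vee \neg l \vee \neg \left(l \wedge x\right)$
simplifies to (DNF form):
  $m \vee \neg l \vee \neg x$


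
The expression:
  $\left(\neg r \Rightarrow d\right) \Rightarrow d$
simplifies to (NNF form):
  $d \vee \neg r$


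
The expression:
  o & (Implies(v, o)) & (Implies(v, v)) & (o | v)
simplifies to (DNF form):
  o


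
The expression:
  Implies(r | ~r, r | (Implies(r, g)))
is always true.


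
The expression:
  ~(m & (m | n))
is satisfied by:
  {m: False}


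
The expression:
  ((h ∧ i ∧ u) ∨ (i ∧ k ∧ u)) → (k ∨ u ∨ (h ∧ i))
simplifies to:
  True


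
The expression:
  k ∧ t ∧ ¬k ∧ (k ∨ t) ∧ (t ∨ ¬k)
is never true.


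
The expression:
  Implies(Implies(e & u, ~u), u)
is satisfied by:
  {u: True}


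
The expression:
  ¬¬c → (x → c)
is always true.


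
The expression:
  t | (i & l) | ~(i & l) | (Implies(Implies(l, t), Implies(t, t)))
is always true.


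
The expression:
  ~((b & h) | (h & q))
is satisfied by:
  {b: False, h: False, q: False}
  {q: True, b: False, h: False}
  {b: True, q: False, h: False}
  {q: True, b: True, h: False}
  {h: True, q: False, b: False}


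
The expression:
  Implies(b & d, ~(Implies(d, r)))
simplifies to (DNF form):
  ~b | ~d | ~r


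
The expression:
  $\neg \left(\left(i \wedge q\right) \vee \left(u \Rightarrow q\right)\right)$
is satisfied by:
  {u: True, q: False}


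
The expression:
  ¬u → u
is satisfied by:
  {u: True}


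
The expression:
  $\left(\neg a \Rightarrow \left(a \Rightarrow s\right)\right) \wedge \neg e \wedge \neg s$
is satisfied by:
  {e: False, s: False}


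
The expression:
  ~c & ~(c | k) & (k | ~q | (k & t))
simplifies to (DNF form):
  ~c & ~k & ~q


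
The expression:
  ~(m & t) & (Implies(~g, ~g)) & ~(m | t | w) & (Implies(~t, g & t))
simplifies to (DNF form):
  False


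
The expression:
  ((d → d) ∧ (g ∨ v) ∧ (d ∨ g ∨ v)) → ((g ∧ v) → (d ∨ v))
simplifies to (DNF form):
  True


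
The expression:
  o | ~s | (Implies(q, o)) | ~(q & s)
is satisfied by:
  {o: True, s: False, q: False}
  {s: False, q: False, o: False}
  {o: True, q: True, s: False}
  {q: True, s: False, o: False}
  {o: True, s: True, q: False}
  {s: True, o: False, q: False}
  {o: True, q: True, s: True}


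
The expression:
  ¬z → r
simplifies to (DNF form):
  r ∨ z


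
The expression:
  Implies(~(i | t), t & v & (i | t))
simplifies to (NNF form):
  i | t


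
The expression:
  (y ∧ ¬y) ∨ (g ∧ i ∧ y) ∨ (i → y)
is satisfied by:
  {y: True, i: False}
  {i: False, y: False}
  {i: True, y: True}


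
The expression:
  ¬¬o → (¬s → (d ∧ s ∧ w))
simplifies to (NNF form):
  s ∨ ¬o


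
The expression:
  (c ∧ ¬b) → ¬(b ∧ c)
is always true.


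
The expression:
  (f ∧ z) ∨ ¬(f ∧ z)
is always true.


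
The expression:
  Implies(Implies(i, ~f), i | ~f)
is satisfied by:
  {i: True, f: False}
  {f: False, i: False}
  {f: True, i: True}


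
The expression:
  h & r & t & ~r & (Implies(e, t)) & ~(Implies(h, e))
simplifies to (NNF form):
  False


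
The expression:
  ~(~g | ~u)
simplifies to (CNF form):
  g & u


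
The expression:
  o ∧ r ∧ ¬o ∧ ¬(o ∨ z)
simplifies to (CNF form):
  False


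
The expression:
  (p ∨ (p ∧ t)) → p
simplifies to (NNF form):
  True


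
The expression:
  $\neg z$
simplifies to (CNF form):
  $\neg z$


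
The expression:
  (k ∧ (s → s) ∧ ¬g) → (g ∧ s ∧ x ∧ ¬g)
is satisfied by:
  {g: True, k: False}
  {k: False, g: False}
  {k: True, g: True}


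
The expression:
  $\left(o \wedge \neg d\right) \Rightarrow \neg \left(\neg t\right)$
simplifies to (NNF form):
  $d \vee t \vee \neg o$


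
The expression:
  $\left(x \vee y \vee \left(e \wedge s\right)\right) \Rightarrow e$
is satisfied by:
  {e: True, y: False, x: False}
  {x: True, e: True, y: False}
  {e: True, y: True, x: False}
  {x: True, e: True, y: True}
  {x: False, y: False, e: False}


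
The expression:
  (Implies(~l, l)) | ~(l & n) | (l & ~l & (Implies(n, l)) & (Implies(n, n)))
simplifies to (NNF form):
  True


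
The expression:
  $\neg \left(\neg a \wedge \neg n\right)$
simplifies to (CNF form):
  $a \vee n$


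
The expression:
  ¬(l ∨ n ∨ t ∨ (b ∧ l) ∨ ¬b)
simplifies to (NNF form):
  b ∧ ¬l ∧ ¬n ∧ ¬t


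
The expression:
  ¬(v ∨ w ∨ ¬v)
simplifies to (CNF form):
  False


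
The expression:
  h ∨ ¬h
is always true.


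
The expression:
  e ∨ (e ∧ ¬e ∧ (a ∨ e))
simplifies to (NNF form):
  e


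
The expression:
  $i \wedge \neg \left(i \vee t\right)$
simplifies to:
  $\text{False}$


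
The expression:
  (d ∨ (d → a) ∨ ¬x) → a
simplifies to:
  a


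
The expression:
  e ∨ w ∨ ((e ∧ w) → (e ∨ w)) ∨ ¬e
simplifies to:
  True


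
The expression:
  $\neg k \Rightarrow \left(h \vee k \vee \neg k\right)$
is always true.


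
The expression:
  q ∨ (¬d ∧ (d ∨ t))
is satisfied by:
  {q: True, t: True, d: False}
  {q: True, t: False, d: False}
  {d: True, q: True, t: True}
  {d: True, q: True, t: False}
  {t: True, d: False, q: False}


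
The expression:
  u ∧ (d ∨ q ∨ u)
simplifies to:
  u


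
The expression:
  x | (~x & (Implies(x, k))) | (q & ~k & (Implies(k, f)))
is always true.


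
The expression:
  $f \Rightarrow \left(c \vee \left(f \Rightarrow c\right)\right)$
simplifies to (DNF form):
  $c \vee \neg f$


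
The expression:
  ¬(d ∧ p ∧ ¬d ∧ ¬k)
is always true.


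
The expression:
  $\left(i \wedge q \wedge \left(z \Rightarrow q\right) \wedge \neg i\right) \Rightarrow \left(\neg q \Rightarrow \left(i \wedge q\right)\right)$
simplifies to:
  $\text{True}$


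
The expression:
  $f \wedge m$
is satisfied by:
  {m: True, f: True}


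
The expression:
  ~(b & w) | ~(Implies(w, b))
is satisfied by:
  {w: False, b: False}
  {b: True, w: False}
  {w: True, b: False}


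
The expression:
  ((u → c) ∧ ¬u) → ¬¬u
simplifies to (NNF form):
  u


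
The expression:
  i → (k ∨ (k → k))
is always true.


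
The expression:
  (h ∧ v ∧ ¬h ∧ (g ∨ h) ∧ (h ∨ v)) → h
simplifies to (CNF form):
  True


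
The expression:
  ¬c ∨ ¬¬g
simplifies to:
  g ∨ ¬c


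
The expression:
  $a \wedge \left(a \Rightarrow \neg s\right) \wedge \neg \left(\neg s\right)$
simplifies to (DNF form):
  $\text{False}$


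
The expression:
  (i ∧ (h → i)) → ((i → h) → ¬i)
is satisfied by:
  {h: False, i: False}
  {i: True, h: False}
  {h: True, i: False}


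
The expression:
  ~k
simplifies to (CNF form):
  ~k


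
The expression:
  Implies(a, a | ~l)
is always true.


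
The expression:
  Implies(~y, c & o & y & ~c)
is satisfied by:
  {y: True}


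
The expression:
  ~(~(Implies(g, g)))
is always true.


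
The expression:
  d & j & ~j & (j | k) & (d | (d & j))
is never true.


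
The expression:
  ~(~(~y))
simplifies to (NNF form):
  ~y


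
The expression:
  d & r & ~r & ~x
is never true.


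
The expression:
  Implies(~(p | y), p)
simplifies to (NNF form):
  p | y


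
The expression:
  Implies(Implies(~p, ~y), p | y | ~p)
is always true.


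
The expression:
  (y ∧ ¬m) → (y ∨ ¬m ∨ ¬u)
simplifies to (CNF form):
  True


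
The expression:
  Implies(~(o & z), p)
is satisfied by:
  {o: True, p: True, z: True}
  {o: True, p: True, z: False}
  {p: True, z: True, o: False}
  {p: True, z: False, o: False}
  {o: True, z: True, p: False}


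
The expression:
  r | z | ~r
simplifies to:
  True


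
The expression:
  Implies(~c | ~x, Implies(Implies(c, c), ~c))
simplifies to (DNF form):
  x | ~c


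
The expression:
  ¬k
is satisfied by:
  {k: False}


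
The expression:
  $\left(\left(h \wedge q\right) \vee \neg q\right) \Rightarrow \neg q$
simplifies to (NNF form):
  $\neg h \vee \neg q$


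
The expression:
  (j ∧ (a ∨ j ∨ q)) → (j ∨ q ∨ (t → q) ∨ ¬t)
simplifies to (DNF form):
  True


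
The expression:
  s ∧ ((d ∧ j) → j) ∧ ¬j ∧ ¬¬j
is never true.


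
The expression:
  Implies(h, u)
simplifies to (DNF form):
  u | ~h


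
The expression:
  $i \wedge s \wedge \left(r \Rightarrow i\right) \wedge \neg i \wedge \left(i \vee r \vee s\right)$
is never true.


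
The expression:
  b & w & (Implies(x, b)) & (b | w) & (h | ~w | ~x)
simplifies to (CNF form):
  b & w & (h | ~x)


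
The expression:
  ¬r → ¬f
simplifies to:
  r ∨ ¬f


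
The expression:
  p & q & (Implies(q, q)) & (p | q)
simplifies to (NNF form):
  p & q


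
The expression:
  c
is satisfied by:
  {c: True}


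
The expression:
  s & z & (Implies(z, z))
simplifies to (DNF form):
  s & z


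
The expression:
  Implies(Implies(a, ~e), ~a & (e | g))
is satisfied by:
  {e: True, g: True, a: False}
  {e: True, g: False, a: False}
  {a: True, e: True, g: True}
  {a: True, e: True, g: False}
  {g: True, a: False, e: False}


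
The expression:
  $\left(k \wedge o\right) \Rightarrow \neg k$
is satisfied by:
  {k: False, o: False}
  {o: True, k: False}
  {k: True, o: False}


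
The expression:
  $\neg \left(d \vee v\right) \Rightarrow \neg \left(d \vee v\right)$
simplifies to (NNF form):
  $\text{True}$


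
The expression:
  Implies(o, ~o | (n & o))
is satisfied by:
  {n: True, o: False}
  {o: False, n: False}
  {o: True, n: True}


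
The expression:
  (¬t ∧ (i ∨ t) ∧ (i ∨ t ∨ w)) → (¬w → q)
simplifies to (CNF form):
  q ∨ t ∨ w ∨ ¬i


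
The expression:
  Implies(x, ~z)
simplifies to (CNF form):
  ~x | ~z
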